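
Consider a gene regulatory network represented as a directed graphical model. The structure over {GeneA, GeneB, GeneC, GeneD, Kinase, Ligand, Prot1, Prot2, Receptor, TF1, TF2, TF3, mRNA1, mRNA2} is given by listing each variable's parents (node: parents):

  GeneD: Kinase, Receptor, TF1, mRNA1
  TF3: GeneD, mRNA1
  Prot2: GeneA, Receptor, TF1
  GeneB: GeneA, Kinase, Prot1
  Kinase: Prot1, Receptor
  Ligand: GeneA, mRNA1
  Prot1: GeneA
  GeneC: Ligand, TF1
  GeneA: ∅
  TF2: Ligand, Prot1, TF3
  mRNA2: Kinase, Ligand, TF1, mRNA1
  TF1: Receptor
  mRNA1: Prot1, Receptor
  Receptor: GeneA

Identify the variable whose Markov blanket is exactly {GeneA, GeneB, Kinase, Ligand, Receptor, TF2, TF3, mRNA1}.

The target node must have every member of {GeneA, GeneB, Kinase, Ligand, Receptor, TF2, TF3, mRNA1} as a parent, child, or co-parent, and no others.
Parents of Prot1: GeneA; children: GeneB, Kinase, TF2, mRNA1; co-parents: GeneA, Kinase, Ligand, Receptor, TF3.
These exactly cover the given set, so the node is Prot1.

Prot1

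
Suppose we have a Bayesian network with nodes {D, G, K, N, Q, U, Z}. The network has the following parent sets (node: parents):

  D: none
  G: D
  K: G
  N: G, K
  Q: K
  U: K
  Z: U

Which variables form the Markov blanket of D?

{G}

Pa(D) = {}.
D's children: G.
Other parents of D's children:
  G: —
Union: {} ∪ {G} ∪ {} = {G}.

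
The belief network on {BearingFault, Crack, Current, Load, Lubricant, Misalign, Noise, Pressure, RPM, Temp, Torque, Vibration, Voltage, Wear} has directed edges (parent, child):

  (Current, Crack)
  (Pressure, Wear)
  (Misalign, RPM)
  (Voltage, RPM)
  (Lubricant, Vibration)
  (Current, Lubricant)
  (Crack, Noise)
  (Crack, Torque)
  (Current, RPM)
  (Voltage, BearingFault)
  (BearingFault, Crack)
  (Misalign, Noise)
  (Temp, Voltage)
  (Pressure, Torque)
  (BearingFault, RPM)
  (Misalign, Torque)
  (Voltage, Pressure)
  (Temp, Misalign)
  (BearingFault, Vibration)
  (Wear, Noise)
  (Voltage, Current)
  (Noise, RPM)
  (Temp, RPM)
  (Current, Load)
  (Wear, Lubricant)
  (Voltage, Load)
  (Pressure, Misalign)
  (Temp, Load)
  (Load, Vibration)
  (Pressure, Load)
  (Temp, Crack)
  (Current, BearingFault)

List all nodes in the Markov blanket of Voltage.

A node's Markov blanket = Pa ∪ Ch ∪ (parents of Ch other than the node itself).
Voltage's children: BearingFault, Current, Load, Pressure, RPM.
Pa(Voltage) = {Temp}.
Co-parents of Voltage (other parents of its children):
  Pressure: no additional parents.
  Current has no other parent.
  parents(BearingFault) \ {Voltage} = {Current}.
  Load's other parents are Current, Pressure, Temp.
  RPM's other parents are BearingFault, Current, Misalign, Noise, Temp.
Taking the union gives {BearingFault, Current, Load, Misalign, Noise, Pressure, RPM, Temp}.

{BearingFault, Current, Load, Misalign, Noise, Pressure, RPM, Temp}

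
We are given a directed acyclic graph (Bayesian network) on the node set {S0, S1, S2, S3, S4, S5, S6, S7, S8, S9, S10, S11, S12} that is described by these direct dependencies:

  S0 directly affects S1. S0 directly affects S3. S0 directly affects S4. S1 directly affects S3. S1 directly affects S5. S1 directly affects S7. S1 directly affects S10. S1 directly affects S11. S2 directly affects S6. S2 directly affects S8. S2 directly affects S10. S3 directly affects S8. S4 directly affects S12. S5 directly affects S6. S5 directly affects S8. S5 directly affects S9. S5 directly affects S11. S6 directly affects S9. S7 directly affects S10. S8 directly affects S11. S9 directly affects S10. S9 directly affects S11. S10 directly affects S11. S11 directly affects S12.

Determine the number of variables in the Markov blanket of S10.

7

A node's Markov blanket = Pa ∪ Ch ∪ (parents of Ch other than the node itself).
Parents of S10: S1, S2, S7, S9.
S10 has child S11.
Co-parents of S10 (other parents of its children):
  parents(S11) \ {S10} = {S1, S5, S8, S9}.
MB(S10) = {S1, S2, S5, S7, S8, S9, S11}, which has 7 nodes.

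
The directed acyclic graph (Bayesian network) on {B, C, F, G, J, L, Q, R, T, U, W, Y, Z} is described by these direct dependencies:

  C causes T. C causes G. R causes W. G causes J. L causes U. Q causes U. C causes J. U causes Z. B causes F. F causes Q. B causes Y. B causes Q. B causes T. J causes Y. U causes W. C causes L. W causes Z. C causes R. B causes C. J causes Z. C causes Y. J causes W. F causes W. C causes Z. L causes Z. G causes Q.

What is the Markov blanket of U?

{C, F, J, L, Q, R, W, Z}

A node's Markov blanket = Pa ∪ Ch ∪ (parents of Ch other than the node itself).
Parents of U: L, Q.
U has children W, Z.
Parents of each child, excluding U:
  W also has parents F, J, R.
  Z's other parents are C, J, L, W.
MB(U) = {C, F, J, L, Q, R, W, Z}.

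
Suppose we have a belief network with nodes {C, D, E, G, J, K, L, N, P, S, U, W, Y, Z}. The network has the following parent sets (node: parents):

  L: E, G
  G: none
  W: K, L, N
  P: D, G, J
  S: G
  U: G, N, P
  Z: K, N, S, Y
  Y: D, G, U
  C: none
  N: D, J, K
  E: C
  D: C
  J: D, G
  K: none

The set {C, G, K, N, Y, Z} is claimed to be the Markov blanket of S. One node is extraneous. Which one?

A node's Markov blanket = Pa ∪ Ch ∪ (parents of Ch other than the node itself).
S's parents: G.
S's children: Z.
For each child, the remaining parents (spouses of S):
  Z's other parents are K, N, Y.
MB(S) = {G, K, N, Y, Z}.
C is neither a parent, child, nor co-parent of S, so it does not belong.

C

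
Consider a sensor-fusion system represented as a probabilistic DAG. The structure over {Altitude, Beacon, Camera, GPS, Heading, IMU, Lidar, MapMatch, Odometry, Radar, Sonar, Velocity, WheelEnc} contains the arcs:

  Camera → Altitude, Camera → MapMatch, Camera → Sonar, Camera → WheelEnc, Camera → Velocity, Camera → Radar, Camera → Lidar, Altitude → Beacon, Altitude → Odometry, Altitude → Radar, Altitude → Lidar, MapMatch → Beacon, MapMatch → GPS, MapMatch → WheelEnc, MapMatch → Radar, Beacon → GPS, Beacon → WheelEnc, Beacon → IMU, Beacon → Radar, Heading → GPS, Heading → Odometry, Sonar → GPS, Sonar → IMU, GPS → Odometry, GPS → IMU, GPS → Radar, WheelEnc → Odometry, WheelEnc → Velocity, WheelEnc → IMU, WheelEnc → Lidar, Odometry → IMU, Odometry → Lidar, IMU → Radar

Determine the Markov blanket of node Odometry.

{Altitude, Beacon, Camera, GPS, Heading, IMU, Lidar, Sonar, WheelEnc}

Recall MB(v) = parents ∪ children ∪ spouses, where spouses are the other parents of v's children.
Pa(Odometry) = {Altitude, GPS, Heading, WheelEnc}.
Ch(Odometry) = {IMU, Lidar}.
For each child, the remaining parents (spouses of Odometry):
  IMU's other parents are Beacon, GPS, Sonar, WheelEnc.
  Lidar also has parents Altitude, Camera, WheelEnc.
So the Markov blanket of Odometry is {Altitude, Beacon, Camera, GPS, Heading, IMU, Lidar, Sonar, WheelEnc}.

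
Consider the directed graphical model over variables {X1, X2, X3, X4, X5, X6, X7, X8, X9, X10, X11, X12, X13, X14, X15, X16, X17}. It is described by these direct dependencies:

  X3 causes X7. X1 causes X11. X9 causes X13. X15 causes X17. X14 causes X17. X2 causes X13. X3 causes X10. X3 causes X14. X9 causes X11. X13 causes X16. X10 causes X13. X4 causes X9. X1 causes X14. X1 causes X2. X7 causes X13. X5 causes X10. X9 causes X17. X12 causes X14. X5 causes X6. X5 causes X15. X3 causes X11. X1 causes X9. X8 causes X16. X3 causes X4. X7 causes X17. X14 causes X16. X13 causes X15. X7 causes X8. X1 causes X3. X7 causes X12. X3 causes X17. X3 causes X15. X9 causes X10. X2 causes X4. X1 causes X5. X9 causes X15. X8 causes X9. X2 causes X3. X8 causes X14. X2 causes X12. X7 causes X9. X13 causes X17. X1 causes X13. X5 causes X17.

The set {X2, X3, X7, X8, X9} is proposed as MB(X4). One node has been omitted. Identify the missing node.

X4 has parents X2, X3.
Children of X4: X9.
Co-parents of X4 (other parents of its children):
  X9: X1, X7, X8
MB(X4) = {X1, X2, X3, X7, X8, X9}.
Comparing with the claimed set, X1 is missing.

X1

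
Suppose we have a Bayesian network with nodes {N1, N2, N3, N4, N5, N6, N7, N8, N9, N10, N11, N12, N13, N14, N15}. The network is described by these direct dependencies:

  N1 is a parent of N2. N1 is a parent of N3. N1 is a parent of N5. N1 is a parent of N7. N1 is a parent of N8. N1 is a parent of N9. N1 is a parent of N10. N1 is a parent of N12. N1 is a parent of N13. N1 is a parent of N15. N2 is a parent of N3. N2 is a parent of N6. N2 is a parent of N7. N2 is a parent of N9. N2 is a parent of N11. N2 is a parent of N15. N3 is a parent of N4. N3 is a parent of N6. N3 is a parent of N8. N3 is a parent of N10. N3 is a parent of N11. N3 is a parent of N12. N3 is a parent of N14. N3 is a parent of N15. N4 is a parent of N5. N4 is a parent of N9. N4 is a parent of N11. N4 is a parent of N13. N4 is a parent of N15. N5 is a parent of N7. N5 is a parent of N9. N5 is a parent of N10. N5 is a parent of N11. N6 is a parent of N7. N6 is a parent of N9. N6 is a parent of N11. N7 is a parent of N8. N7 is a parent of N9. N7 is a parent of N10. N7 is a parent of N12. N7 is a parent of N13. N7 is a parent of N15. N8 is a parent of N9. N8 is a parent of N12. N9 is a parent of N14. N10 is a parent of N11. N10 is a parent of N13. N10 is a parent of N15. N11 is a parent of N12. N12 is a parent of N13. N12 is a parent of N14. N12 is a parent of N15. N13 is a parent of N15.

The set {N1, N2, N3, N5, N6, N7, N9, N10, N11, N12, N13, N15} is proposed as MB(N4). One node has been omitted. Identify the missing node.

Pa(N4) = {N3}.
Ch(N4) = {N5, N9, N11, N13, N15}.
For each child, the remaining parents (spouses of N4):
  N5's other parent is N1.
  N9 also has parents N1, N2, N5, N6, N7, N8.
  parents(N11) \ {N4} = {N2, N3, N5, N6, N10}.
  parents(N13) \ {N4} = {N1, N7, N10, N12}.
  parents(N15) \ {N4} = {N1, N2, N3, N7, N10, N12, N13}.
MB(N4) = {N1, N2, N3, N5, N6, N7, N8, N9, N10, N11, N12, N13, N15}.
Comparing with the claimed set, N8 is missing.

N8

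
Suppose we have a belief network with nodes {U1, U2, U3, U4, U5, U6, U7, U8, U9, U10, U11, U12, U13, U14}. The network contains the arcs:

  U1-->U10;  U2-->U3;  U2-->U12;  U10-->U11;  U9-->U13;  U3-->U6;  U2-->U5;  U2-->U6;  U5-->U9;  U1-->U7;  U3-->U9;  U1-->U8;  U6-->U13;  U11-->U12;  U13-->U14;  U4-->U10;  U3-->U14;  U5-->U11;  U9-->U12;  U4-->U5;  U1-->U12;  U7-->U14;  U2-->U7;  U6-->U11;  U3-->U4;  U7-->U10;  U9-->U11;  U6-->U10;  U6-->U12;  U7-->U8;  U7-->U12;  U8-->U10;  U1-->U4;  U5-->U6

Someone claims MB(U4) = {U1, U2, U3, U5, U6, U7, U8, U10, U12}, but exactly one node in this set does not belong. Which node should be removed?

U12

U4 has parents U1, U3.
Ch(U4) = {U5, U10}.
For each child, the remaining parents (spouses of U4):
  U5: U2
  U10: U1, U6, U7, U8
MB(U4) = {U1, U2, U3, U5, U6, U7, U8, U10}.
U12 is neither a parent, child, nor co-parent of U4, so it does not belong.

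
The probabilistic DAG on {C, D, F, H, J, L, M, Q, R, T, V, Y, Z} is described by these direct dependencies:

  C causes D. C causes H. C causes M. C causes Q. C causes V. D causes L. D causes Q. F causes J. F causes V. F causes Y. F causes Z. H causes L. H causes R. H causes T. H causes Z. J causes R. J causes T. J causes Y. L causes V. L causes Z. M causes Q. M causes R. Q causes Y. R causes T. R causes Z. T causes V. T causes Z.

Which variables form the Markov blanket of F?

{C, H, J, L, Q, R, T, V, Y, Z}

Parents of F: none.
Ch(F) = {J, V, Y, Z}.
Parents of each child, excluding F:
  J: no additional parents.
  parents(V) \ {F} = {C, L, T}.
  Y also has parents J, Q.
  Z's other parents are H, L, R, T.
MB(F) = {C, H, J, L, Q, R, T, V, Y, Z}.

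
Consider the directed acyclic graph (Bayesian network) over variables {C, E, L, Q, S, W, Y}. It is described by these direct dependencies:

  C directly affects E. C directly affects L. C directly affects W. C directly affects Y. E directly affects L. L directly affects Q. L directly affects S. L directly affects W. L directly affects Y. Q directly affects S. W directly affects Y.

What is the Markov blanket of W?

The Markov blanket of a node is its parents, its children, and the other parents of its children.
Parents of W: C, L.
W's children: Y.
For each child, the remaining parents (spouses of W):
  Y: C, L
So the Markov blanket of W is {C, L, Y}.

{C, L, Y}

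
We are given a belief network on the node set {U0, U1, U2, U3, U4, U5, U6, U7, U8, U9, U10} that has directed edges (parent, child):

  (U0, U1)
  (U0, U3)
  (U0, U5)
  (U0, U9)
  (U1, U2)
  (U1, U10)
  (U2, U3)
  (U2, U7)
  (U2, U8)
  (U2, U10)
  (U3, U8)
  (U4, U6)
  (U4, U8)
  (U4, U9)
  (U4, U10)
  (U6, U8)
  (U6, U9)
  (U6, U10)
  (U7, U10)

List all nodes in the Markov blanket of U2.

Pa(U2) = {U1}.
Children of U2: U3, U7, U8, U10.
Parents of each child, excluding U2:
  U3 also has parent U0.
  U7 has no other parent.
  parents(U8) \ {U2} = {U3, U4, U6}.
  parents(U10) \ {U2} = {U1, U4, U6, U7}.
MB(U2) = {U0, U1, U3, U4, U6, U7, U8, U10}.

{U0, U1, U3, U4, U6, U7, U8, U10}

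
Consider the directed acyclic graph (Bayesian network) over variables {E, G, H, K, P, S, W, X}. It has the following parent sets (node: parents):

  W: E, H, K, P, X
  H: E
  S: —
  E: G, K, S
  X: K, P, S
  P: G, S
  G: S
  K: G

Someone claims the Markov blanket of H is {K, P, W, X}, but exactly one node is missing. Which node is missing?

E

H's parents: E.
Children of H: W.
For each child, the remaining parents (spouses of H):
  W: E, K, P, X
MB(H) = {E, K, P, W, X}.
Comparing with the claimed set, E is missing.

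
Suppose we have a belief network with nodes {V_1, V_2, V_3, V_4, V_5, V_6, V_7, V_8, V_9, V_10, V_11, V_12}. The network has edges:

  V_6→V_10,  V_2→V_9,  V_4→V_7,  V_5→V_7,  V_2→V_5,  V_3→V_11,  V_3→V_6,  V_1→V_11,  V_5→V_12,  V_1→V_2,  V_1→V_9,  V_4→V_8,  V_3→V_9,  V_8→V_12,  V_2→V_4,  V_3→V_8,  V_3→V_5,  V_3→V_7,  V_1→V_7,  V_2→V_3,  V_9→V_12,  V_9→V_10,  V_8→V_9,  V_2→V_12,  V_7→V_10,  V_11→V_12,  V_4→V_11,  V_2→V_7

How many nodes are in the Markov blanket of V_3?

9

By definition, MB(V_3) is built from V_3's parents, V_3's children, and the co-parents of V_3.
Ch(V_3) = {V_5, V_6, V_7, V_8, V_9, V_11}.
Parents of V_3: V_2.
Co-parents of V_3 (other parents of its children):
  parents(V_5) \ {V_3} = {V_2}.
  V_6 has no other parent.
  parents(V_7) \ {V_3} = {V_1, V_2, V_4, V_5}.
  V_8 also has parent V_4.
  V_9's other parents are V_1, V_2, V_8.
  parents(V_11) \ {V_3} = {V_1, V_4}.
MB(V_3) = {V_1, V_2, V_4, V_5, V_6, V_7, V_8, V_9, V_11}, which has 9 nodes.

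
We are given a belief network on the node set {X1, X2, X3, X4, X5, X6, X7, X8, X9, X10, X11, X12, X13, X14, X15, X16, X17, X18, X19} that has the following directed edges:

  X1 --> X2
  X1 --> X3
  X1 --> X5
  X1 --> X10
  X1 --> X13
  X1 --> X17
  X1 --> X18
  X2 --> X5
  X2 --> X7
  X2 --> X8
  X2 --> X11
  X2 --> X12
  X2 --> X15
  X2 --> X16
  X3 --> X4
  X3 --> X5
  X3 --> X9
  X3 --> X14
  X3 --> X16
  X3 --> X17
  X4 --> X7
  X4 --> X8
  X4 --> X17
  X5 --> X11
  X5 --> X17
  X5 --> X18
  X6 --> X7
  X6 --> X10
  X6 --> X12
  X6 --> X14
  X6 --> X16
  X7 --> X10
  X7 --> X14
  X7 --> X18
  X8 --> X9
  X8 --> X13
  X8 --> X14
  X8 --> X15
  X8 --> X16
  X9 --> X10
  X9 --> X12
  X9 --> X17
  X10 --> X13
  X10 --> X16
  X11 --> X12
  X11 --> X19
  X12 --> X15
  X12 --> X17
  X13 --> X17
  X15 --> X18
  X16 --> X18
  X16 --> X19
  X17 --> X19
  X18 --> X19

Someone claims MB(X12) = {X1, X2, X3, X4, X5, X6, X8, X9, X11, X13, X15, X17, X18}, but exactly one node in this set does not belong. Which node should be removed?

Pa(X12) = {X2, X6, X9, X11}.
Children of X12: X15, X17.
For each child, the remaining parents (spouses of X12):
  X15: X2, X8
  X17: X1, X3, X4, X5, X9, X13
MB(X12) = {X1, X2, X3, X4, X5, X6, X8, X9, X11, X13, X15, X17}.
X18 is neither a parent, child, nor co-parent of X12, so it does not belong.

X18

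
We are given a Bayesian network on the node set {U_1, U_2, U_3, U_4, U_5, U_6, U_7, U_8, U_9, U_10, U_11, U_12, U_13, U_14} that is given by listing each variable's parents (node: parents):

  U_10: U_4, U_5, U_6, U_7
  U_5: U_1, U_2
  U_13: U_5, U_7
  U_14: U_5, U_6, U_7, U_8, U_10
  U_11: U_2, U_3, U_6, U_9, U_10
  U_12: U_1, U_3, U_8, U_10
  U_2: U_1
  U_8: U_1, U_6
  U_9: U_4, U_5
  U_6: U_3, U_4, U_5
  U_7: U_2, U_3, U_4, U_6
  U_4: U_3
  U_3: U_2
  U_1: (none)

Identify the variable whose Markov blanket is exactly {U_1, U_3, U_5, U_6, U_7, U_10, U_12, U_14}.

The target node must have every member of {U_1, U_3, U_5, U_6, U_7, U_10, U_12, U_14} as a parent, child, or co-parent, and no others.
Parents of U_8: U_1, U_6; children: U_12, U_14; co-parents: U_1, U_3, U_5, U_6, U_7, U_10.
These exactly cover the given set, so the node is U_8.

U_8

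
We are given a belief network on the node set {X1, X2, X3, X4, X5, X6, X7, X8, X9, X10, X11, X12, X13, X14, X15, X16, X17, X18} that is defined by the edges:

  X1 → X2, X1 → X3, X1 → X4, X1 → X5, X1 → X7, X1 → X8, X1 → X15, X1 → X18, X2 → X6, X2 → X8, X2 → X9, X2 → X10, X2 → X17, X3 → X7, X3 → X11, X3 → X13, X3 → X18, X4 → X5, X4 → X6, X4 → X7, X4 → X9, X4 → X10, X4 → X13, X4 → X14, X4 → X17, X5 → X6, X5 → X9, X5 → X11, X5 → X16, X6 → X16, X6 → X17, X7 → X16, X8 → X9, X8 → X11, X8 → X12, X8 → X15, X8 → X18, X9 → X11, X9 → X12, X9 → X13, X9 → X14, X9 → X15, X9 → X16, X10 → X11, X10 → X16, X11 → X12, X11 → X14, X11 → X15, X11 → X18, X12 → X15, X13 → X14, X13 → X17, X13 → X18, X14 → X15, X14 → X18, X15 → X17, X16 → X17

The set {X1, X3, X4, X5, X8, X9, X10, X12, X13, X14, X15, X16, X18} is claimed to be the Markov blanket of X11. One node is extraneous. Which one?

X16

X11's parents: X3, X5, X8, X9, X10.
Children of X11: X12, X14, X15, X18.
Other parents of X11's children:
  X12: X8, X9
  X14: X4, X9, X13
  X15: X1, X8, X9, X12, X14
  X18: X1, X3, X8, X13, X14
MB(X11) = {X1, X3, X4, X5, X8, X9, X10, X12, X13, X14, X15, X18}.
X16 is neither a parent, child, nor co-parent of X11, so it does not belong.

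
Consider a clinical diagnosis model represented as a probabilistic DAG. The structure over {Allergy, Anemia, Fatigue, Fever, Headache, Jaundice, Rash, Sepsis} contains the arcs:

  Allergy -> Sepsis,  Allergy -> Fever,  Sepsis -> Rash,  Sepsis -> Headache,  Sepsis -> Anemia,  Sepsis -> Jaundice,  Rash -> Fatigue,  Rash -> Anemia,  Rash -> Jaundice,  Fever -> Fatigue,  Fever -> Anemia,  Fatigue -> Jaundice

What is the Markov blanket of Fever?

Recall MB(v) = parents ∪ children ∪ spouses, where spouses are the other parents of v's children.
Fever has parent Allergy.
Children of Fever: Anemia, Fatigue.
Other parents of Fever's children:
  Fatigue: Rash
  Anemia: Rash, Sepsis
Union: {Allergy} ∪ {Anemia, Fatigue} ∪ {Rash, Sepsis} = {Allergy, Anemia, Fatigue, Rash, Sepsis}.

{Allergy, Anemia, Fatigue, Rash, Sepsis}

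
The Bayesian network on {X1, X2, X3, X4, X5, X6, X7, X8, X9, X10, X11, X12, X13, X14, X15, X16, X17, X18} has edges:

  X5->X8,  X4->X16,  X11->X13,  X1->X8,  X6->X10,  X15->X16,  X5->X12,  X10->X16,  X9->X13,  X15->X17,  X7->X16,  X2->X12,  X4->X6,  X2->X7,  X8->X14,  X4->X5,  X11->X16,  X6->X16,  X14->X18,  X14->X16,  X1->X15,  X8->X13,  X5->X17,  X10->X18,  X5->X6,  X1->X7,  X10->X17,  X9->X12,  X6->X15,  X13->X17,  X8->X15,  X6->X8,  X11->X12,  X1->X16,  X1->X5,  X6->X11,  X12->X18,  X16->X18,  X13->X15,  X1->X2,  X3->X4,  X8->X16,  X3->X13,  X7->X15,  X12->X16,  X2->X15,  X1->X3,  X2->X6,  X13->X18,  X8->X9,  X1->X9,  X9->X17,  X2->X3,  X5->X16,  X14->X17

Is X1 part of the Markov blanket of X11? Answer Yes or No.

Yes

X1 is a co-parent of X11: both are parents of X16.
So X1 ∈ MB(X11).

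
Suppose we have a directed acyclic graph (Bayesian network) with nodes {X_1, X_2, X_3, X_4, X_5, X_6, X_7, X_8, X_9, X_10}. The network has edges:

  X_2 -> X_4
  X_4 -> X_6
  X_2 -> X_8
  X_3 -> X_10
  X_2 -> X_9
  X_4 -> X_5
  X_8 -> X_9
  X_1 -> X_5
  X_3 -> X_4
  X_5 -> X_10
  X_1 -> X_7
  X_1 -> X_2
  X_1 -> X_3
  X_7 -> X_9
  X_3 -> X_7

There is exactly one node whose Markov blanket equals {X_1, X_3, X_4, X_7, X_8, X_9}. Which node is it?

X_2

The target node must have every member of {X_1, X_3, X_4, X_7, X_8, X_9} as a parent, child, or co-parent, and no others.
Parents of X_2: X_1; children: X_4, X_8, X_9; co-parents: X_3, X_7, X_8.
These exactly cover the given set, so the node is X_2.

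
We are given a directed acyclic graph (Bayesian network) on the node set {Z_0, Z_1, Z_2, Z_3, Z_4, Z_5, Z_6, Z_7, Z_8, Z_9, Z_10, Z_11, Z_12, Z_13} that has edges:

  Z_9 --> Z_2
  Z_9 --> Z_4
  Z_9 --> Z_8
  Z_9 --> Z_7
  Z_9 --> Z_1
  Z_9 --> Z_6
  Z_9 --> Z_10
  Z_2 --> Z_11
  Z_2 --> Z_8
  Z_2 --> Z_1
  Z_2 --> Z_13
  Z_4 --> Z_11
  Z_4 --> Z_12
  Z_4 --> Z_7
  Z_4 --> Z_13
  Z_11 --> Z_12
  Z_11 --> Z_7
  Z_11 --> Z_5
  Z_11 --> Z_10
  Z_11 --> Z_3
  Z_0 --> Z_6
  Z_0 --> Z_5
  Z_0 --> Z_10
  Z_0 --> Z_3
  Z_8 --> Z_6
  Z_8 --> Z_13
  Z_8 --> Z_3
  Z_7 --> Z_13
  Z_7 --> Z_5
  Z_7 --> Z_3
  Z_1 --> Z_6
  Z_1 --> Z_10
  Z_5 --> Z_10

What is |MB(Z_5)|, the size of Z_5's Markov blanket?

By definition, MB(Z_5) is built from Z_5's parents, Z_5's children, and the co-parents of Z_5.
Parents of Z_5: Z_0, Z_7, Z_11.
Children of Z_5: Z_10.
Co-parents of Z_5 (other parents of its children):
  parents(Z_10) \ {Z_5} = {Z_0, Z_1, Z_9, Z_11}.
MB(Z_5) = {Z_0, Z_1, Z_7, Z_9, Z_10, Z_11}, which has 6 nodes.

6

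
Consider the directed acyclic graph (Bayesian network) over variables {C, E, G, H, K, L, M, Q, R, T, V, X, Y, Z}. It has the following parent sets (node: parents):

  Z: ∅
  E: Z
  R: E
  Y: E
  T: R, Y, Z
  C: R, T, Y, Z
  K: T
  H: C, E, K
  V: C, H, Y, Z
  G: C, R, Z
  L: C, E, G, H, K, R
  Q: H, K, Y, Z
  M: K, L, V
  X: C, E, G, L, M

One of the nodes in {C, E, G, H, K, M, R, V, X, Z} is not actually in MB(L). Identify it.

Recall MB(v) = parents ∪ children ∪ spouses, where spouses are the other parents of v's children.
Pa(L) = {C, E, G, H, K, R}.
L has children M, X.
For each child, the remaining parents (spouses of L):
  M also has parents K, V.
  parents(X) \ {L} = {C, E, G, M}.
MB(L) = {C, E, G, H, K, M, R, V, X}.
Z is neither a parent, child, nor co-parent of L, so it does not belong.

Z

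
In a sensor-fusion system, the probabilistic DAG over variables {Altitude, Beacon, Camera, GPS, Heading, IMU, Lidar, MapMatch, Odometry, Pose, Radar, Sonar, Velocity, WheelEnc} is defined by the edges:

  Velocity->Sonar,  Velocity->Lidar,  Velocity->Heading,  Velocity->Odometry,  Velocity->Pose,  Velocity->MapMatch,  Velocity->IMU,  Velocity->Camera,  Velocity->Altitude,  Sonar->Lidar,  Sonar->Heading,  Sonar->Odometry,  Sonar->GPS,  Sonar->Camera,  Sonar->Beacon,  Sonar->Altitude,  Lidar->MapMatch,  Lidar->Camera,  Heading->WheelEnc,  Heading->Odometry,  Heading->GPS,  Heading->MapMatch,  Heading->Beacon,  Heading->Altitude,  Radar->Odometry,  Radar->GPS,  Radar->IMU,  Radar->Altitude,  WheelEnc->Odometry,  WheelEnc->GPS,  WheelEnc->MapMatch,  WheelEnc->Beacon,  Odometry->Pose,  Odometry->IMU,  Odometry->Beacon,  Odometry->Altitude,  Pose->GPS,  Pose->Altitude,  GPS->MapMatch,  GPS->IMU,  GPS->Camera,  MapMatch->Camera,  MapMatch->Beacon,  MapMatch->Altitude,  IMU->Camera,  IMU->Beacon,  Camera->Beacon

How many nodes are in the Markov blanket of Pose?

9

The Markov blanket of a node is its parents, its children, and the other parents of its children.
Children of Pose: Altitude, GPS.
Pose has parents Odometry, Velocity.
Other parents of Pose's children:
  GPS's other parents are Heading, Radar, Sonar, WheelEnc.
  Altitude also has parents Heading, MapMatch, Odometry, Radar, Sonar, Velocity.
MB(Pose) = {Altitude, GPS, Heading, MapMatch, Odometry, Radar, Sonar, Velocity, WheelEnc}, which has 9 nodes.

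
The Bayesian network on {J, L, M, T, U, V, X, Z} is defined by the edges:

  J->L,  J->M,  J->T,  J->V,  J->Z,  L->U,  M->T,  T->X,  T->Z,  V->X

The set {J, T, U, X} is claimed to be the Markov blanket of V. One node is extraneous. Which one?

The Markov blanket of a node is its parents, its children, and the other parents of its children.
V has parent J.
V's children: X.
For each child, the remaining parents (spouses of V):
  X: T
MB(V) = {J, T, X}.
U is neither a parent, child, nor co-parent of V, so it does not belong.

U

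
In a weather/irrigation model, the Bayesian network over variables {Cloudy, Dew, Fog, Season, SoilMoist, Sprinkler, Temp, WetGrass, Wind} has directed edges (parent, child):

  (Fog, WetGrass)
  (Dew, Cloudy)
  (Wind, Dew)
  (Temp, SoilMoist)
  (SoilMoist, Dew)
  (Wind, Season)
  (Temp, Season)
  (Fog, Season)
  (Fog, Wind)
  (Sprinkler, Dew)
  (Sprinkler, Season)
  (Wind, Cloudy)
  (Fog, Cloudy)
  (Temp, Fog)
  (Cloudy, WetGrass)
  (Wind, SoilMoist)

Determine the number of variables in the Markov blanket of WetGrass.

2

WetGrass's parents: Cloudy, Fog.
WetGrass's children: none.
WetGrass has no children, so there are no co-parents.
MB(WetGrass) = {Cloudy, Fog}, which has 2 nodes.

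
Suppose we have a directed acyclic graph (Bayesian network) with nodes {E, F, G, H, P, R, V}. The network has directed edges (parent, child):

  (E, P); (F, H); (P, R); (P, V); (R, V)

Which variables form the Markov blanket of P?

Recall MB(v) = parents ∪ children ∪ spouses, where spouses are the other parents of v's children.
P's parents: E.
P has children R, V.
Co-parents of P (other parents of its children):
  R has no other parent.
  V also has parent R.
MB(P) = {E, R, V}.

{E, R, V}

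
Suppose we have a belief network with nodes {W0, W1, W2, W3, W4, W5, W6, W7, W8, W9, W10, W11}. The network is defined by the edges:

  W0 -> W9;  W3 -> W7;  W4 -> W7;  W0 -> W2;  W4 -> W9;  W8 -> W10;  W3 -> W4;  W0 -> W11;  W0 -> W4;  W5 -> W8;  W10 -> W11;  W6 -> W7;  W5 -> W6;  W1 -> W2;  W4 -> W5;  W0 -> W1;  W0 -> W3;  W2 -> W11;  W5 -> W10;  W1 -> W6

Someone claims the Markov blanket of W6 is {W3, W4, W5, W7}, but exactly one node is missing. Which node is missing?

W1

By definition, MB(W6) is built from W6's parents, W6's children, and the co-parents of W6.
W6's parents: W1, W5.
W6's children: W7.
Parents of each child, excluding W6:
  W7: W3, W4
MB(W6) = {W1, W3, W4, W5, W7}.
Comparing with the claimed set, W1 is missing.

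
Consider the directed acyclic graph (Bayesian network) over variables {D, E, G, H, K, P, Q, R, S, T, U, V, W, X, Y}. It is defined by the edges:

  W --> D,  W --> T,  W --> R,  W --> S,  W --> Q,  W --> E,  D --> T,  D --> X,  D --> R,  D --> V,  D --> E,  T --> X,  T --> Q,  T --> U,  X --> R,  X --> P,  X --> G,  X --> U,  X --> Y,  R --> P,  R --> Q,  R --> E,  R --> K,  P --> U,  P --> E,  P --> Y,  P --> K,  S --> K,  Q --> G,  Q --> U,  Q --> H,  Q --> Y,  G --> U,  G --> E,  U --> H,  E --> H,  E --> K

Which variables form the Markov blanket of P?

{D, E, G, K, Q, R, S, T, U, W, X, Y}

The Markov blanket of a node is its parents, its children, and the other parents of its children.
Ch(P) = {E, K, U, Y}.
Parents of P: R, X.
For each child, the remaining parents (spouses of P):
  U's other parents are G, Q, T, X.
  E also has parents D, G, R, W.
  Y also has parents Q, X.
  K also has parents E, R, S.
MB(P) = {D, E, G, K, Q, R, S, T, U, W, X, Y}.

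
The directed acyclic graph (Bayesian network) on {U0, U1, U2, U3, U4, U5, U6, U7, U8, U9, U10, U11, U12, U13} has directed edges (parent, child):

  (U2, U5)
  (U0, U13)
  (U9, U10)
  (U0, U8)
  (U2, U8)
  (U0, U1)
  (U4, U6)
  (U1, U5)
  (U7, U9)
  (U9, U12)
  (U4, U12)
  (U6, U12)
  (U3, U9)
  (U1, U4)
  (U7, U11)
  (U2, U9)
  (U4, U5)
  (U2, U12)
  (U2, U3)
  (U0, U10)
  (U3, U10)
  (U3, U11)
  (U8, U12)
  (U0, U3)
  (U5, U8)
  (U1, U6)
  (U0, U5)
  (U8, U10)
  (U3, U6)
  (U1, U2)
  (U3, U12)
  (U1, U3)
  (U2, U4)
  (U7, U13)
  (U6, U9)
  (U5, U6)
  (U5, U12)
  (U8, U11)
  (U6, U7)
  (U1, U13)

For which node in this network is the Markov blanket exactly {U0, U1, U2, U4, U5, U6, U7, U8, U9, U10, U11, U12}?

The target node must have every member of {U0, U1, U2, U4, U5, U6, U7, U8, U9, U10, U11, U12} as a parent, child, or co-parent, and no others.
Parents of U3: U0, U1, U2; children: U6, U9, U10, U11, U12; co-parents: U0, U1, U2, U4, U5, U6, U7, U8, U9.
These exactly cover the given set, so the node is U3.

U3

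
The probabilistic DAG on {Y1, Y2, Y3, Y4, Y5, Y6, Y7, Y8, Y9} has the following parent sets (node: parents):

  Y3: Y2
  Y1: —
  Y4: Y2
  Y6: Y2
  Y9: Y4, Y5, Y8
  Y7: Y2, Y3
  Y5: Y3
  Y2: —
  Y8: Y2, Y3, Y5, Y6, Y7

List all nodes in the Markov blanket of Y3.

The Markov blanket of a node is its parents, its children, and the other parents of its children.
Pa(Y3) = {Y2}.
Y3 has children Y5, Y7, Y8.
For each child, the remaining parents (spouses of Y3):
  Y5: no additional parents.
  parents(Y7) \ {Y3} = {Y2}.
  Y8's other parents are Y2, Y5, Y6, Y7.
Union: {Y2} ∪ {Y5, Y7, Y8} ∪ {Y2, Y5, Y6, Y7} = {Y2, Y5, Y6, Y7, Y8}.

{Y2, Y5, Y6, Y7, Y8}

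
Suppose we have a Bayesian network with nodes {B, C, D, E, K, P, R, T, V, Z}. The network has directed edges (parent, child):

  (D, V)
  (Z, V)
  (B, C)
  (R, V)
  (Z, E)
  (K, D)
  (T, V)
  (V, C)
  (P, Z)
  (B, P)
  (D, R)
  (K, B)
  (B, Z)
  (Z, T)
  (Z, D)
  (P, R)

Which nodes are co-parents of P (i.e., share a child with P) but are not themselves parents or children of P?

{D}

Children of P: R, Z.
  Z: B
  R: D
Excluding nodes already adjacent to P (B, R, Z), the co-parent-only contribution is {D}.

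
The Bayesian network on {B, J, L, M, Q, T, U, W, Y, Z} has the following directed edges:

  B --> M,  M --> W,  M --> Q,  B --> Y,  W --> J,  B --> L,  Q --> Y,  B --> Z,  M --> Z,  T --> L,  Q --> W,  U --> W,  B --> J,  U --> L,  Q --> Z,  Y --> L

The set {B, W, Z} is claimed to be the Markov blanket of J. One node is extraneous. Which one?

Z

J has parents B, W.
J's children: none.
With no children, J has no spouses; the co-parent set is empty.
MB(J) = {B, W}.
Z is neither a parent, child, nor co-parent of J, so it does not belong.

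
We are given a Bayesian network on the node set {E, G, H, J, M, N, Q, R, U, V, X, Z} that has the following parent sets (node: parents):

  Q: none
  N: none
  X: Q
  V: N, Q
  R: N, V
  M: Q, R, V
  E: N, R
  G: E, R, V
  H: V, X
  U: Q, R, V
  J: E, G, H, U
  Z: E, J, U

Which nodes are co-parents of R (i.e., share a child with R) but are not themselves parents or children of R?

{Q}

Children of R: E, G, M, U.
  M's other parents are Q, V.
  E also has parent N.
  parents(G) \ {R} = {E, V}.
  U also has parents Q, V.
Excluding nodes already adjacent to R (E, G, M, N, U, V), the co-parent-only contribution is {Q}.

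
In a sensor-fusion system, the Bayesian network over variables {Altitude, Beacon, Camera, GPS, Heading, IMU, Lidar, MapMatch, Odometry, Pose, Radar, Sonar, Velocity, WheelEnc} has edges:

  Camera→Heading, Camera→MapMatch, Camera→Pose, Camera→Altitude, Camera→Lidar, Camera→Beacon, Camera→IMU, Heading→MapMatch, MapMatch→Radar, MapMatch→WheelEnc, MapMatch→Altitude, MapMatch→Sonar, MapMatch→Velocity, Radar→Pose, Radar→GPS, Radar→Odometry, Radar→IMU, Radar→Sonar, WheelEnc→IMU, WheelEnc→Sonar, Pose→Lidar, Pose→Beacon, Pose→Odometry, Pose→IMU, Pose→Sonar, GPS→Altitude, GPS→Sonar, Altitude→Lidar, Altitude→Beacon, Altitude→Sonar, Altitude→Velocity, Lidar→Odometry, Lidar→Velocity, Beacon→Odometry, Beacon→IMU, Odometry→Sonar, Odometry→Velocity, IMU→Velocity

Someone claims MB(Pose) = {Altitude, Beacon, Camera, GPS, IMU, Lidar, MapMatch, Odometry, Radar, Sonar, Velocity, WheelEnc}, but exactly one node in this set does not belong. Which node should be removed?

Ch(Pose) = {Beacon, IMU, Lidar, Odometry, Sonar}.
Pose's parents: Camera, Radar.
Other parents of Pose's children:
  Lidar's other parents are Altitude, Camera.
  Beacon's other parents are Altitude, Camera.
  Odometry also has parents Beacon, Lidar, Radar.
  parents(IMU) \ {Pose} = {Beacon, Camera, Radar, WheelEnc}.
  Sonar's other parents are Altitude, GPS, MapMatch, Odometry, Radar, WheelEnc.
MB(Pose) = {Altitude, Beacon, Camera, GPS, IMU, Lidar, MapMatch, Odometry, Radar, Sonar, WheelEnc}.
Velocity is neither a parent, child, nor co-parent of Pose, so it does not belong.

Velocity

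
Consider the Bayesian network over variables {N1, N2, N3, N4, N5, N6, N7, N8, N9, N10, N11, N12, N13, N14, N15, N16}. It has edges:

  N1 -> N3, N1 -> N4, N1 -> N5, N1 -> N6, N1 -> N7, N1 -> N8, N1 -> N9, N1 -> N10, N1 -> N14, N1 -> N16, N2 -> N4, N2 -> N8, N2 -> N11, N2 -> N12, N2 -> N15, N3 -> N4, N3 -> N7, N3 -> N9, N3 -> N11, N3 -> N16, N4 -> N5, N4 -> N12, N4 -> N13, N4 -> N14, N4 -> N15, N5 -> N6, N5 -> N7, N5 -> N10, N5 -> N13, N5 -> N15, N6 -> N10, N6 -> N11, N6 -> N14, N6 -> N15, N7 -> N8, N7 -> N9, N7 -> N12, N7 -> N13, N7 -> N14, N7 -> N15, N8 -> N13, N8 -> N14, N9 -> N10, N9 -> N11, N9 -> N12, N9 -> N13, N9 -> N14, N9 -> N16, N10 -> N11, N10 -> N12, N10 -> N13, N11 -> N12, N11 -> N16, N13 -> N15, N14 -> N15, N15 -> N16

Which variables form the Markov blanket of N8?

{N1, N2, N4, N5, N6, N7, N9, N10, N13, N14}

N8's parents: N1, N2, N7.
N8 has children N13, N14.
Other parents of N8's children:
  parents(N13) \ {N8} = {N4, N5, N7, N9, N10}.
  N14 also has parents N1, N4, N6, N7, N9.
Union: {N1, N2, N7} ∪ {N13, N14} ∪ {N1, N4, N5, N6, N7, N9, N10} = {N1, N2, N4, N5, N6, N7, N9, N10, N13, N14}.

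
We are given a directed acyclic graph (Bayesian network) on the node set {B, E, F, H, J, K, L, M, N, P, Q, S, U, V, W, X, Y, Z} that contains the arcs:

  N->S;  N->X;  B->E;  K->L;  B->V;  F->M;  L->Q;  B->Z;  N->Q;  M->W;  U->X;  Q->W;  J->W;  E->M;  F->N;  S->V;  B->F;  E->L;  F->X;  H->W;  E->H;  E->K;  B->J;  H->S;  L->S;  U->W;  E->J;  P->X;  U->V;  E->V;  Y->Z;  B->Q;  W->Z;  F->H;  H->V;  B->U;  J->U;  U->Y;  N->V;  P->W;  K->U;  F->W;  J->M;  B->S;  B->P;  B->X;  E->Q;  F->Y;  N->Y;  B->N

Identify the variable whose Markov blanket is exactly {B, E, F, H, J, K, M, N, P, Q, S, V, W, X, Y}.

The target node must have every member of {B, E, F, H, J, K, M, N, P, Q, S, V, W, X, Y} as a parent, child, or co-parent, and no others.
Parents of U: B, J, K; children: V, W, X, Y; co-parents: B, E, F, H, J, M, N, P, Q, S.
These exactly cover the given set, so the node is U.

U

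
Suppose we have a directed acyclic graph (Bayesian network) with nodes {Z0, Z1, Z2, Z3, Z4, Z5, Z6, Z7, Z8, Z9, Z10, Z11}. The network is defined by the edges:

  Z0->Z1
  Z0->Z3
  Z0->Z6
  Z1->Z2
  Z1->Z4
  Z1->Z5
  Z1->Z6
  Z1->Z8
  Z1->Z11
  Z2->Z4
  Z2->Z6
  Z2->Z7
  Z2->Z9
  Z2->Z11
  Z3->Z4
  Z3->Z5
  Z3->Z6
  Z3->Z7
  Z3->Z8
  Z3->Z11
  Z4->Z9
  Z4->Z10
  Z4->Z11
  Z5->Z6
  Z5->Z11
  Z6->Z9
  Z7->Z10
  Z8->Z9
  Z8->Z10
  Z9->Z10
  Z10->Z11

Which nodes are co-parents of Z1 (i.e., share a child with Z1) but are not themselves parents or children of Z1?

{Z3, Z10}

Children of Z1: Z2, Z4, Z5, Z6, Z8, Z11.
  Z2 has no other parent.
  Z4 also has parents Z2, Z3.
  Z5 also has parent Z3.
  parents(Z6) \ {Z1} = {Z0, Z2, Z3, Z5}.
  Z8's other parent is Z3.
  Z11's other parents are Z2, Z3, Z4, Z5, Z10.
Excluding nodes already adjacent to Z1 (Z0, Z2, Z4, Z5, Z6, Z8, Z11), the co-parent-only contribution is {Z3, Z10}.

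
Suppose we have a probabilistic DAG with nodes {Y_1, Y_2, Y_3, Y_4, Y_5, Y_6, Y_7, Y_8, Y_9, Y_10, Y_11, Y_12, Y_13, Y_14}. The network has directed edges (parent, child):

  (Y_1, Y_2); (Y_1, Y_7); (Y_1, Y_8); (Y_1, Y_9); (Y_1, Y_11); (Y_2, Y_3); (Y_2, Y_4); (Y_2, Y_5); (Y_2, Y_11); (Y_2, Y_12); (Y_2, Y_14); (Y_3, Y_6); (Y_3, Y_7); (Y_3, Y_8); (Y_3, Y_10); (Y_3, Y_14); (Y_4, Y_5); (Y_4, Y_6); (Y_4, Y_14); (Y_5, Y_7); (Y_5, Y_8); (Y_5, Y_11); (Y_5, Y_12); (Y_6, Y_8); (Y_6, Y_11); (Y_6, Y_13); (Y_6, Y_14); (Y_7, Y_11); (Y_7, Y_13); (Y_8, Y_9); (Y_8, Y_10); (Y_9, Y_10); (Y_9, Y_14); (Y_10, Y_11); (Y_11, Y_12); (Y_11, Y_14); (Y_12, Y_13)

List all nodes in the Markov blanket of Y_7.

By definition, MB(Y_7) is built from Y_7's parents, Y_7's children, and the co-parents of Y_7.
Y_7 has parents Y_1, Y_3, Y_5.
Children of Y_7: Y_11, Y_13.
For each child, the remaining parents (spouses of Y_7):
  Y_11: Y_1, Y_2, Y_5, Y_6, Y_10
  Y_13: Y_6, Y_12
MB(Y_7) = {Y_1, Y_2, Y_3, Y_5, Y_6, Y_10, Y_11, Y_12, Y_13}.

{Y_1, Y_2, Y_3, Y_5, Y_6, Y_10, Y_11, Y_12, Y_13}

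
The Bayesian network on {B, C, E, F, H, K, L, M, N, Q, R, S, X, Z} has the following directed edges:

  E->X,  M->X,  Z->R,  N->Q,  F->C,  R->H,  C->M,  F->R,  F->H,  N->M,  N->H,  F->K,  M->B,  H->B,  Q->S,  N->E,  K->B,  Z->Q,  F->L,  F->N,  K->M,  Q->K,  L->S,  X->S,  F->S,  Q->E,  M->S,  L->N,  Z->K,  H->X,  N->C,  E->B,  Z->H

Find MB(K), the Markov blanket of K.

Ch(K) = {B, M}.
Pa(K) = {F, Q, Z}.
Co-parents of K (other parents of its children):
  M also has parents C, N.
  B also has parents E, H, M.
Taking the union gives {B, C, E, F, H, M, N, Q, Z}.

{B, C, E, F, H, M, N, Q, Z}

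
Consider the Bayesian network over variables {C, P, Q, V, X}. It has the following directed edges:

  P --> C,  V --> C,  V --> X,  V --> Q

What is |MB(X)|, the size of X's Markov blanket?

X has no children.
X has parent V.
X has no children, so there are no co-parents.
MB(X) = {V}, which has 1 node.

1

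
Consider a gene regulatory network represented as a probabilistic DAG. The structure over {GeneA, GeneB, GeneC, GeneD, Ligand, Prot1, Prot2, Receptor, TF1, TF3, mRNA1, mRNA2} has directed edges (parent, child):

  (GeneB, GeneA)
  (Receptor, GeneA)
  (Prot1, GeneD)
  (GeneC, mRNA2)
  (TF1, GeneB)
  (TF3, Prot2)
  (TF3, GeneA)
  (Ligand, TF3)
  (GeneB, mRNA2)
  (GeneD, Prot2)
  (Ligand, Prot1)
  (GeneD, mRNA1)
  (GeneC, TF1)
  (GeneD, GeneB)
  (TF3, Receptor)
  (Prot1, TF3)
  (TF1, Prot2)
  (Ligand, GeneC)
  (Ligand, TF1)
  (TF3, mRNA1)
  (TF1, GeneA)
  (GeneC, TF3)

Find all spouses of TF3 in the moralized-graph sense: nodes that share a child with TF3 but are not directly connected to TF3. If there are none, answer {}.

{GeneB, GeneD, TF1}

Children of TF3: GeneA, Prot2, Receptor, mRNA1.
  Receptor: —
  Prot2: GeneD, TF1
  GeneA: GeneB, Receptor, TF1
  mRNA1: GeneD
Excluding nodes already adjacent to TF3 (GeneA, GeneC, Ligand, Prot1, Prot2, Receptor, mRNA1), the co-parent-only contribution is {GeneB, GeneD, TF1}.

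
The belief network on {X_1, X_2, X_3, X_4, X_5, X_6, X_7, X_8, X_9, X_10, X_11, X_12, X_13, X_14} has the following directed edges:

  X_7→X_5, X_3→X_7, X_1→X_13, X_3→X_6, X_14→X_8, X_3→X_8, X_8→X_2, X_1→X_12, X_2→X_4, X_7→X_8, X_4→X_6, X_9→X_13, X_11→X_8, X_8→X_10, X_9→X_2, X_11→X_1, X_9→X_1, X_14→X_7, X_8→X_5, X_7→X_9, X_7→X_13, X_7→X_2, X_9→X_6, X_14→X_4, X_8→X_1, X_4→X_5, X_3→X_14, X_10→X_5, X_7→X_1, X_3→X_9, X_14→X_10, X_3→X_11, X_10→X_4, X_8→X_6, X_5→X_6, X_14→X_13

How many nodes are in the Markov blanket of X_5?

Children of X_5: X_6.
X_5's parents: X_4, X_7, X_8, X_10.
Other parents of X_5's children:
  X_6: X_3, X_4, X_8, X_9
MB(X_5) = {X_3, X_4, X_6, X_7, X_8, X_9, X_10}, which has 7 nodes.

7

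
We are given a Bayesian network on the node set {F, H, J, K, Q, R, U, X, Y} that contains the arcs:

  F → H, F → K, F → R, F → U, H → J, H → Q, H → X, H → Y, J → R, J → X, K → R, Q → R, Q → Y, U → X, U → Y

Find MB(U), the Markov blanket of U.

U's parents: F.
Children of U: X, Y.
Other parents of U's children:
  X also has parents H, J.
  Y also has parents H, Q.
MB(U) = {F, H, J, Q, X, Y}.

{F, H, J, Q, X, Y}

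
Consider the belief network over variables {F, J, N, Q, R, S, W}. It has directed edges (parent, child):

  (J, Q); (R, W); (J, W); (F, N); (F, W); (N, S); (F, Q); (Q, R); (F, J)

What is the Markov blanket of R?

{F, J, Q, W}

R's parents: Q.
R has child W.
For each child, the remaining parents (spouses of R):
  W's other parents are F, J.
So the Markov blanket of R is {F, J, Q, W}.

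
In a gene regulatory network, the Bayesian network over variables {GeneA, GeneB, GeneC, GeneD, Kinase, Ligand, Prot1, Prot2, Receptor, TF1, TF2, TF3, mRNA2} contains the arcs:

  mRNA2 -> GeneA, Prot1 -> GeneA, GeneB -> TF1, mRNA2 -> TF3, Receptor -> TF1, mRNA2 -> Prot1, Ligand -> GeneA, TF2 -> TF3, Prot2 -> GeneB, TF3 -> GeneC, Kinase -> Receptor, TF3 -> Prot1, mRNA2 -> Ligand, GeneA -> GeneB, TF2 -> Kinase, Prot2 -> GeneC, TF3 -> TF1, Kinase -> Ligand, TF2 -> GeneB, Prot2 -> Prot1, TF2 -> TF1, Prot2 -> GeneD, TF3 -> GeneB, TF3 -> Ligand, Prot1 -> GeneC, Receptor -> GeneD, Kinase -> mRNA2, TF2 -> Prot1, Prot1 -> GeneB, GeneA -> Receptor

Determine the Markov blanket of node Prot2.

Prot2's parents: none.
Prot2 has children GeneB, GeneC, GeneD, Prot1.
Other parents of Prot2's children:
  parents(Prot1) \ {Prot2} = {TF2, TF3, mRNA2}.
  GeneC's other parents are Prot1, TF3.
  GeneB's other parents are GeneA, Prot1, TF2, TF3.
  GeneD's other parent is Receptor.
Taking the union gives {GeneA, GeneB, GeneC, GeneD, Prot1, Receptor, TF2, TF3, mRNA2}.

{GeneA, GeneB, GeneC, GeneD, Prot1, Receptor, TF2, TF3, mRNA2}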